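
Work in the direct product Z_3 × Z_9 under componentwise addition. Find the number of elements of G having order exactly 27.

0

An element (a,b) has order lcm(ord(a), ord(b)); count pairs with lcm equal to 27.
Enumerating gives 0 such elements.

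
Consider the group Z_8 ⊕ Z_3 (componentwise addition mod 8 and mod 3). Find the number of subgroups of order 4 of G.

1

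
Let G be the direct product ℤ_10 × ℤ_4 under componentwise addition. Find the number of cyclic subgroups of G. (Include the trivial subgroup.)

12

Each element a generates a cyclic subgroup ⟨a⟩; distinct elements may generate the same one (a cyclic group of order d has φ(d) generators).
Cyclic subgroups by order — order 1: 1; order 2: 3; order 4: 2; order 5: 1; order 10: 3; order 20: 2.
Total: 12.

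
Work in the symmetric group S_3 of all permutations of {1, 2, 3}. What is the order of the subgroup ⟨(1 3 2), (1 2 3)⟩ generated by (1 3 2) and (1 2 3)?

3

|⟨(1 3 2)⟩| = 3 and |⟨(1 2 3)⟩| = 3, so |H| is a multiple of lcm(3, 3) = 3 and divides |G| = 6.
Closing under the operation: H = {e, (1 2 3), (1 3 2)}, so |H| = 3.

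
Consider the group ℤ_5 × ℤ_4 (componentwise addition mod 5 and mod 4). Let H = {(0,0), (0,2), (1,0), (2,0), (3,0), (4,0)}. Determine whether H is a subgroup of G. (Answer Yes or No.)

No

|H| = 6 does not divide |G| = 20, so by Lagrange H is not a subgroup.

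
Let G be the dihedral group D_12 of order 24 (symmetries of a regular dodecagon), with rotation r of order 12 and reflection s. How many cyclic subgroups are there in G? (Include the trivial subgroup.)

18

Group the elements of G by the cyclic subgroup they generate; each cyclic subgroup of order d accounts for φ(d) elements.
Cyclic subgroups by order — order 1: 1; order 2: 13; order 3: 1; order 4: 1; order 6: 1; order 12: 1.
Total: 18.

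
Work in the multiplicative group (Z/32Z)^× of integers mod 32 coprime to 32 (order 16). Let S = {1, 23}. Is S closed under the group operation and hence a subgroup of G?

23 ∈ S but its inverse 7 ∉ S, so S is not a subgroup.

No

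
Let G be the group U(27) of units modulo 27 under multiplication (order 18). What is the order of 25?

9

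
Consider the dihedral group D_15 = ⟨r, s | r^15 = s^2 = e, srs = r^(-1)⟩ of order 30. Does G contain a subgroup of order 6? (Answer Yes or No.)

6 | 30. A subgroup of order 6 is {e, r^5, r^10, s, r^5s, r^10s}.

Yes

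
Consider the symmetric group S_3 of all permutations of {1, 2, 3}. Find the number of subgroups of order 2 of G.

|G| = 6 and 2 | 6, so subgroups of order 2 are possible by Lagrange.
The subgroups of order 2 are: {e, (1 2)}; {e, (1 3)}; {e, (2 3)}.
So G has 3 subgroups of order 2.

3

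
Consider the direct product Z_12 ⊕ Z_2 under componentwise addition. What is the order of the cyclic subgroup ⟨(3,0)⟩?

The order of (3,0) in Z_12 × Z_2 is lcm(ord(3) in Z_12, ord(0) in Z_2).
ord(3) = 4 and ord(0) = 1, so |⟨(3,0)⟩| = lcm(4, 1) = 4.

4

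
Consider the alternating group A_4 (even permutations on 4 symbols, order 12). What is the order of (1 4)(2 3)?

Computing powers of (1 4)(2 3): the smallest k with ((1 4)(2 3))^k = e is k = 2.

2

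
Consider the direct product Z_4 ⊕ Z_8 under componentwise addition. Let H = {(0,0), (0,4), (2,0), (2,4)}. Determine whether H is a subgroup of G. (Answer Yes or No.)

Yes

|H| = 4 divides |G| = 32, consistent with Lagrange.
H contains the identity, every element's inverse is in H, and H is closed under +: it is a subgroup.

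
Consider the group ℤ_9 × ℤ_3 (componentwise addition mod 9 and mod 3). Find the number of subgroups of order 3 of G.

4

|G| = 27 and 3 | 27, so subgroups of order 3 are possible by Lagrange.
The subgroups of order 3 are: {(0,0), (0,1), (0,2)}; {(0,0), (3,0), (6,0)}; {(0,0), (3,1), (6,2)}; {(0,0), (3,2), (6,1)}.
So G has 4 subgroups of order 3.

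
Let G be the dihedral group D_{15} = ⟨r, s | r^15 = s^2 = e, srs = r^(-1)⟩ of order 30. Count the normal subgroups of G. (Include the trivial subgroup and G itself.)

5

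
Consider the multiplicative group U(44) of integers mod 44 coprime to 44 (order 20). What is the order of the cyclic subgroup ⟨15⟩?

10

Compute successive powers of 15 mod 44: 15, 5, 31, 25, 23, 37, 27, 9, …; 15^10 ≡ 1 (mod 44).
So |⟨15⟩| = 10.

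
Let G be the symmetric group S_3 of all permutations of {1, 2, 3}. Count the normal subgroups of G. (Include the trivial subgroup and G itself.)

3

G has 6 subgroups. Checking conjugation-invariance by order — order 1: 1/1 normal; order 2: 0/3 normal; order 3: 1/1 normal; order 6: 1/1 normal.
Total normal subgroups: 3.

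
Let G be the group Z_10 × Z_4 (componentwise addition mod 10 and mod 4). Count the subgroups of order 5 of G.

1

|G| = 40 and 5 | 40, so subgroups of order 5 are possible by Lagrange.
The subgroups of order 5 are: {(0,0), (2,0), (4,0), (6,0), (8,0)}.
So G has 1 subgroup of order 5.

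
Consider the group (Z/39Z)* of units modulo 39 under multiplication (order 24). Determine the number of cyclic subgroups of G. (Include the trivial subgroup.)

12

A cyclic subgroup of order d is generated by each of its φ(d) elements of order d, so the cyclic subgroups of order d number (#elements of order d)/φ(d).
Cyclic subgroups by order — order 1: 1; order 2: 3; order 3: 1; order 4: 2; order 6: 3; order 12: 2.
Total: 12.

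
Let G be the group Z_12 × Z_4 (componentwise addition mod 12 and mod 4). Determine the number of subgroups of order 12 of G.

|G| = 48 and 12 | 48, so subgroups of order 12 are possible by Lagrange.
The subgroups of order 12 are: {(0,0), (0,1), (0,2), (0,3), (4,0), (4,1), (4,2), (4,3), (8,0), (8,1), (8,2), (8,3)}; {(0,0), (0,2), (2,0), (2,2), (4,0), (4,2), (6,0), (6,2), (8,0), (8,2), (10,0), (10,2)}; {(0,0), (0,2), (2,1), (2,3), (4,0), (4,2), (6,1), (6,3), (8,0), (8,2), (10,1), (10,3)}; {(0,0), (1,0), (2,0), (3,0), (4,0), (5,0), (6,0), (7,0), (8,0), (9,0), (10,0), (11,0)}; … (7 in all).
So G has 7 subgroups of order 12.

7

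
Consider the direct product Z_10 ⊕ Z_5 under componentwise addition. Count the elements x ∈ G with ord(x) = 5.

An element (a,b) has order lcm(ord(a), ord(b)); count pairs with lcm equal to 5.
Enumerating gives 24 such elements.

24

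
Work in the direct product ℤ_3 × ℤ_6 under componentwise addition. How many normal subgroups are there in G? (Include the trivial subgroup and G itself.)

12

G is abelian, so every subgroup is normal.
G has 12 subgroups in total, hence 12 normal subgroups.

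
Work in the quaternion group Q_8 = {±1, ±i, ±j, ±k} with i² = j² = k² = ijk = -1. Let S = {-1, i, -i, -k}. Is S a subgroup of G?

No

The identity 1 ∉ S, so S is not a subgroup.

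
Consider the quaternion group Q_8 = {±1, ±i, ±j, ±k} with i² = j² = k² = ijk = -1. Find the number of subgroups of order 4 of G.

3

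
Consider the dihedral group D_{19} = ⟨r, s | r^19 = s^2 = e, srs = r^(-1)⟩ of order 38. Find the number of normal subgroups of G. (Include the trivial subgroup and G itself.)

3

G has 22 subgroups. Checking conjugation-invariance by order — order 1: 1/1 normal; order 2: 0/19 normal; order 19: 1/1 normal; order 38: 1/1 normal.
Total normal subgroups: 3.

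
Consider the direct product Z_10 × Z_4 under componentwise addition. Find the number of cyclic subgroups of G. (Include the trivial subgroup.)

12

A cyclic subgroup of order d is generated by each of its φ(d) elements of order d, so the cyclic subgroups of order d number (#elements of order d)/φ(d).
Cyclic subgroups by order — order 1: 1; order 2: 3; order 4: 2; order 5: 1; order 10: 3; order 20: 2.
Total: 12.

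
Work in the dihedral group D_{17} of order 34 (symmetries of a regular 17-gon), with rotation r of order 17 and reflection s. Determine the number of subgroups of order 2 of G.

17

|G| = 34 and 2 | 34, so subgroups of order 2 are possible by Lagrange.
The subgroups of order 2 are: {e, r^10s}; {e, r^11s}; {e, r^12s}; {e, r^13s}; … (17 in all).
So G has 17 subgroups of order 2.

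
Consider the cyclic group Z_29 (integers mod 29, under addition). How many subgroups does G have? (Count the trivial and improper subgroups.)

2

Subgroups of the cyclic group Z_29 correspond bijectively to divisors of 29.
Divisors of 29: 1, 29.
So Z_29 has 2 subgroups.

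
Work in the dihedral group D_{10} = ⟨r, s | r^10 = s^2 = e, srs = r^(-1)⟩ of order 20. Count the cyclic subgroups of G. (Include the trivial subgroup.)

14

Group the elements of G by the cyclic subgroup they generate; each cyclic subgroup of order d accounts for φ(d) elements.
Cyclic subgroups by order — order 1: 1; order 2: 11; order 5: 1; order 10: 1.
Total: 14.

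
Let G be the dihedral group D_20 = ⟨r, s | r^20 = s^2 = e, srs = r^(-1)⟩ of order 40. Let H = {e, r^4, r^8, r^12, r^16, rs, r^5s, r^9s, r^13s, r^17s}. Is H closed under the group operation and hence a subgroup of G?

|H| = 10 divides |G| = 40, consistent with Lagrange.
H contains the identity, every element's inverse is in H, and H is closed under ·: it is a subgroup.

Yes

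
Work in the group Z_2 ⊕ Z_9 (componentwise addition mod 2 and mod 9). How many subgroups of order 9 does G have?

1

|G| = 18 and 9 | 18, so subgroups of order 9 are possible by Lagrange.
The subgroups of order 9 are: {(0,0), (0,1), (0,2), (0,3), (0,4), (0,5), (0,6), (0,7), (0,8)}.
So G has 1 subgroup of order 9.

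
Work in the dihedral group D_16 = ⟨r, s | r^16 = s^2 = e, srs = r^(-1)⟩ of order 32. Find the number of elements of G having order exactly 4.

2

The elements of order 4 are: r^4, r^12.
That's 2.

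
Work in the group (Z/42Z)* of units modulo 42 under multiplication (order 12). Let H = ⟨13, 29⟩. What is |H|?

|⟨13⟩| = 2 and |⟨29⟩| = 2, so |H| is a multiple of lcm(2, 2) = 2 and divides |G| = 12.
Closing under the operation: H = {1, 13, 29, 41}, so |H| = 4.

4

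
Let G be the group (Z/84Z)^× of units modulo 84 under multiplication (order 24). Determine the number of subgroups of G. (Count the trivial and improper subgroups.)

32

|G| = 24, so by Lagrange every subgroup order divides 24. Divisors: 1, 2, 3, 4, 6, 8, 12, 24.
Subgroups by order — order 1: 1; order 2: 7; order 3: 1; order 4: 7; order 6: 7; order 8: 1; order 12: 7; order 24: 1.
Total: 1 + 7 + 1 + 7 + 7 + 1 + 7 + 1 = 32.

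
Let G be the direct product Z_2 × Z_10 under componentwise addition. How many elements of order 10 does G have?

An element (a,b) has order lcm(ord(a), ord(b)); count pairs with lcm equal to 10.
Enumerating gives 12 such elements.

12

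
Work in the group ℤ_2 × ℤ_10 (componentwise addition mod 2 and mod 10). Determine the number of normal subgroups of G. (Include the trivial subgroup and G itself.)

10

G is abelian, so every subgroup is normal.
G has 10 subgroups in total, hence 10 normal subgroups.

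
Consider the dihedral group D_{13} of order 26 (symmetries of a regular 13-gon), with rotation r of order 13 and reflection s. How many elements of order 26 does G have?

0

No element of G has order 26 (even though 26 | 26).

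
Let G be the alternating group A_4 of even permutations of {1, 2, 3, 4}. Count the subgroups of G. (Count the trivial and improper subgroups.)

|G| = 12, so by Lagrange every subgroup order divides 12. Divisors: 1, 2, 3, 4, 6, 12.
Subgroups by order — order 1: 1; order 2: 3; order 3: 4; order 4: 1; order 6: 0; order 12: 1.
Total: 1 + 3 + 4 + 1 + 0 + 1 = 10.

10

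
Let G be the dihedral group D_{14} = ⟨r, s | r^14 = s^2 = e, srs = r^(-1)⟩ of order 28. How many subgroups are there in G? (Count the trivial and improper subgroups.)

|G| = 28, so by Lagrange every subgroup order divides 28. Divisors: 1, 2, 4, 7, 14, 28.
Subgroups by order — order 1: 1; order 2: 15; order 4: 7; order 7: 1; order 14: 3; order 28: 1.
Total: 1 + 15 + 7 + 1 + 3 + 1 = 28.

28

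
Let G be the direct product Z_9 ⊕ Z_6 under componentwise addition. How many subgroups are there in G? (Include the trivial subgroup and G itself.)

20

|G| = 54, so by Lagrange every subgroup order divides 54. Divisors: 1, 2, 3, 6, 9, 18, 27, 54.
Subgroups by order — order 1: 1; order 2: 1; order 3: 4; order 6: 4; order 9: 4; order 18: 4; order 27: 1; order 54: 1.
Total: 1 + 1 + 4 + 4 + 4 + 4 + 1 + 1 = 20.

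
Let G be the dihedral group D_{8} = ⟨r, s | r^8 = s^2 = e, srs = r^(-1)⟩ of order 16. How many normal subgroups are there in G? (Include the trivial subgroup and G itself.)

G has 19 subgroups. Checking conjugation-invariance by order — order 1: 1/1 normal; order 2: 1/9 normal; order 4: 1/5 normal; order 8: 3/3 normal; order 16: 1/1 normal.
Total normal subgroups: 7.

7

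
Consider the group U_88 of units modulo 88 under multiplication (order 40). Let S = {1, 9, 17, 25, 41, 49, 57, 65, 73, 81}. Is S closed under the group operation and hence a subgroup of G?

Yes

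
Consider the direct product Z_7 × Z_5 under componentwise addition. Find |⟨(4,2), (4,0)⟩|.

35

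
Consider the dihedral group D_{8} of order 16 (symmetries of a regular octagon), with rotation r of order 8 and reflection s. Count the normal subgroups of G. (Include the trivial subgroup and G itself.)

7

G has 19 subgroups. Checking conjugation-invariance by order — order 1: 1/1 normal; order 2: 1/9 normal; order 4: 1/5 normal; order 8: 3/3 normal; order 16: 1/1 normal.
Total normal subgroups: 7.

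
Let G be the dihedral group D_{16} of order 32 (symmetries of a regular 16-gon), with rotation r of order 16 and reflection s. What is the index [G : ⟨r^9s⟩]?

|⟨r^9s⟩| = 2 and |G| = 32.
By Lagrange, [G : H] = |G|/|H| = 32/2 = 16.

16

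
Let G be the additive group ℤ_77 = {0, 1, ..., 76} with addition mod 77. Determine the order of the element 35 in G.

11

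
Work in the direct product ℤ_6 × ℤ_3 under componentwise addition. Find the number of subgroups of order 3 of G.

4

|G| = 18 and 3 | 18, so subgroups of order 3 are possible by Lagrange.
The subgroups of order 3 are: {(0,0), (0,1), (0,2)}; {(0,0), (2,0), (4,0)}; {(0,0), (2,1), (4,2)}; {(0,0), (2,2), (4,1)}.
So G has 4 subgroups of order 3.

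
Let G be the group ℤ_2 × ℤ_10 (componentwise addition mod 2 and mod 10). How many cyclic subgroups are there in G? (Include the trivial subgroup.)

Group the elements of G by the cyclic subgroup they generate; each cyclic subgroup of order d accounts for φ(d) elements.
Cyclic subgroups by order — order 1: 1; order 2: 3; order 5: 1; order 10: 3.
Total: 8.

8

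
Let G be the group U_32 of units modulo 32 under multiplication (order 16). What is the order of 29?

8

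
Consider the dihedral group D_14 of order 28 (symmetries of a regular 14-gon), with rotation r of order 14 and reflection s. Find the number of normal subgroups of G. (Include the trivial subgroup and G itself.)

7

G has 28 subgroups. Checking conjugation-invariance by order — order 1: 1/1 normal; order 2: 1/15 normal; order 4: 0/7 normal; order 7: 1/1 normal; order 14: 3/3 normal; order 28: 1/1 normal.
Total normal subgroups: 7.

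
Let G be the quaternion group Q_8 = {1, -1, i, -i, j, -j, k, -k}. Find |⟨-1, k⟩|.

4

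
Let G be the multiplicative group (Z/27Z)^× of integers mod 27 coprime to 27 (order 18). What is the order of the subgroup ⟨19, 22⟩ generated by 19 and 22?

|⟨19⟩| = 3 and |⟨22⟩| = 9, so |H| is a multiple of lcm(3, 9) = 9 and divides |G| = 18.
Closing under the operation: H = {1, 4, 7, 10, 13, 16, 19, 22, 25}, so |H| = 9.

9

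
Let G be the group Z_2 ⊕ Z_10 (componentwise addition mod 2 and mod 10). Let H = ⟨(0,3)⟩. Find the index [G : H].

|⟨(0,3)⟩| = 10 and |G| = 20.
By Lagrange, [G : H] = |G|/|H| = 20/10 = 2.

2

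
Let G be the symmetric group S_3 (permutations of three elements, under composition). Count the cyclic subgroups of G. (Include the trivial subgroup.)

5

Each element a generates a cyclic subgroup ⟨a⟩; distinct elements may generate the same one (a cyclic group of order d has φ(d) generators).
Cyclic subgroups by order — order 1: 1; order 2: 3; order 3: 1.
Total: 5.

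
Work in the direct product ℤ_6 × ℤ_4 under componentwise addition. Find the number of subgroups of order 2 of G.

|G| = 24 and 2 | 24, so subgroups of order 2 are possible by Lagrange.
The subgroups of order 2 are: {(0,0), (0,2)}; {(0,0), (3,0)}; {(0,0), (3,2)}.
So G has 3 subgroups of order 2.

3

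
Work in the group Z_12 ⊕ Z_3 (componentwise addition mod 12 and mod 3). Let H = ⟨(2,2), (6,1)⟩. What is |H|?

18

|⟨(2,2)⟩| = 6 and |⟨(6,1)⟩| = 6, so |H| is a multiple of lcm(6, 6) = 6 and divides |G| = 36.
Closing under the operation: H = {(0,0), (0,1), (0,2), (2,0), (2,1), (2,2), (4,0), (4,1), (4,2), (6,0), (6,1), (6,2), (8,0), (8,1), (8,2), (10,0), (10,1), (10,2)}, so |H| = 18.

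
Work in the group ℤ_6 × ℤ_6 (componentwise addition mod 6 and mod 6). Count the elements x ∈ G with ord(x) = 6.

24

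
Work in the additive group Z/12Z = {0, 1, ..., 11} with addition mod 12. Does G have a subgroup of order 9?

9 does not divide |G| = 12, so by Lagrange no subgroup of order 9 exists.

No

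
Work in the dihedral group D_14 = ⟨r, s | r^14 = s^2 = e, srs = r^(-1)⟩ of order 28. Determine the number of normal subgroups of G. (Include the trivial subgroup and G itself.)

G has 28 subgroups. Checking conjugation-invariance by order — order 1: 1/1 normal; order 2: 1/15 normal; order 4: 0/7 normal; order 7: 1/1 normal; order 14: 3/3 normal; order 28: 1/1 normal.
Total normal subgroups: 7.

7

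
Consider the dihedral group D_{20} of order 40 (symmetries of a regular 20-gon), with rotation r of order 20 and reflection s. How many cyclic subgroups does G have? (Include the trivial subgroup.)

Each element a generates a cyclic subgroup ⟨a⟩; distinct elements may generate the same one (a cyclic group of order d has φ(d) generators).
Cyclic subgroups by order — order 1: 1; order 2: 21; order 4: 1; order 5: 1; order 10: 1; order 20: 1.
Total: 26.

26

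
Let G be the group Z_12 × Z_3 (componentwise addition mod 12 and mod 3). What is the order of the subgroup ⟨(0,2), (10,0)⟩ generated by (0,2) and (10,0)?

|⟨(0,2)⟩| = 3 and |⟨(10,0)⟩| = 6, so |H| is a multiple of lcm(3, 6) = 6 and divides |G| = 36.
Closing under the operation: H = {(0,0), (0,1), (0,2), (2,0), (2,1), (2,2), (4,0), (4,1), (4,2), (6,0), (6,1), (6,2), (8,0), (8,1), (8,2), (10,0), (10,1), (10,2)}, so |H| = 18.

18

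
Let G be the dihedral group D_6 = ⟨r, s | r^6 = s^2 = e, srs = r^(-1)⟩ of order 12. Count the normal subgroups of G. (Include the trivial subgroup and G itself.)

7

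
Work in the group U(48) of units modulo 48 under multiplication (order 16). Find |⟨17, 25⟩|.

4

|⟨17⟩| = 2 and |⟨25⟩| = 2, so |H| is a multiple of lcm(2, 2) = 2 and divides |G| = 16.
Closing under the operation: H = {1, 17, 25, 41}, so |H| = 4.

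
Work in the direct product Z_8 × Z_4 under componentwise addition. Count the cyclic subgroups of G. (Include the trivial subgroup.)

14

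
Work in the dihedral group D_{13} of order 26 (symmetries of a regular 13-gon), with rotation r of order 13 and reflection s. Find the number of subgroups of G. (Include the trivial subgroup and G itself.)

16

|G| = 26, so by Lagrange every subgroup order divides 26. Divisors: 1, 2, 13, 26.
Subgroups by order — order 1: 1; order 2: 13; order 13: 1; order 26: 1.
Total: 1 + 13 + 1 + 1 = 16.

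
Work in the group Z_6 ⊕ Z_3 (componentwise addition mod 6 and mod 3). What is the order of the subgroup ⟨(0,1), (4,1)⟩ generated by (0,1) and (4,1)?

|⟨(0,1)⟩| = 3 and |⟨(4,1)⟩| = 3, so |H| is a multiple of lcm(3, 3) = 3 and divides |G| = 18.
Closing under the operation: H = {(0,0), (0,1), (0,2), (2,0), (2,1), (2,2), (4,0), (4,1), (4,2)}, so |H| = 9.

9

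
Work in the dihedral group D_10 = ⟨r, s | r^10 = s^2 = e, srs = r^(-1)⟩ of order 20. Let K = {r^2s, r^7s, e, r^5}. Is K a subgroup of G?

|K| = 4 divides |G| = 20, consistent with Lagrange.
K contains the identity, every element's inverse is in K, and K is closed under ·: it is a subgroup.

Yes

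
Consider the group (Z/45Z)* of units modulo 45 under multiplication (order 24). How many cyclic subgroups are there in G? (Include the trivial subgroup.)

Each element a generates a cyclic subgroup ⟨a⟩; distinct elements may generate the same one (a cyclic group of order d has φ(d) generators).
Cyclic subgroups by order — order 1: 1; order 2: 3; order 3: 1; order 4: 2; order 6: 3; order 12: 2.
Total: 12.

12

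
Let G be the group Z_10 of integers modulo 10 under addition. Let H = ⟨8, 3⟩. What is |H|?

|⟨8⟩| = 5 and |⟨3⟩| = 10, so |H| is a multiple of lcm(5, 10) = 10 and divides |G| = 10.
Closing {8, 3} under the group operation gives all of G, so |H| = 10.

10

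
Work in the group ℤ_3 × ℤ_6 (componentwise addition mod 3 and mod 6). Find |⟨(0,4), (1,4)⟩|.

9

|⟨(0,4)⟩| = 3 and |⟨(1,4)⟩| = 3, so |H| is a multiple of lcm(3, 3) = 3 and divides |G| = 18.
Closing under the operation: H = {(0,0), (0,2), (0,4), (1,0), (1,2), (1,4), (2,0), (2,2), (2,4)}, so |H| = 9.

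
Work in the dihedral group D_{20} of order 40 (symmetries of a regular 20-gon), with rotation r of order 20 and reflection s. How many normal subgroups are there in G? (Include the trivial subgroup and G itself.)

9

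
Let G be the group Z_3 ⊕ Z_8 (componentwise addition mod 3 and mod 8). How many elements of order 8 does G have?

An element (a,b) has order lcm(ord(a), ord(b)); count pairs with lcm equal to 8.
Enumerating gives 4 such elements.

4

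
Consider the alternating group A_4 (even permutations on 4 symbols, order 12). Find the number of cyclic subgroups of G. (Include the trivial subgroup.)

8

Each element a generates a cyclic subgroup ⟨a⟩; distinct elements may generate the same one (a cyclic group of order d has φ(d) generators).
Cyclic subgroups by order — order 1: 1; order 2: 3; order 3: 4.
Total: 8.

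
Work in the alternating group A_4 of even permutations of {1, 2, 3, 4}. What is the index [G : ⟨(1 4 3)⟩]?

|⟨(1 4 3)⟩| = 3 and |G| = 12.
By Lagrange, [G : H] = |G|/|H| = 12/3 = 4.

4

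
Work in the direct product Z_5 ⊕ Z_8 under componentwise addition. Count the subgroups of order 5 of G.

1

|G| = 40 and 5 | 40, so subgroups of order 5 are possible by Lagrange.
The subgroups of order 5 are: {(0,0), (1,0), (2,0), (3,0), (4,0)}.
So G has 1 subgroup of order 5.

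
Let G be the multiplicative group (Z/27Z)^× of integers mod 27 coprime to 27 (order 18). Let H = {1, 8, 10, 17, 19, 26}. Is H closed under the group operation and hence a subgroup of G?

|H| = 6 divides |G| = 18, consistent with Lagrange.
H contains the identity, every element's inverse is in H, and H is closed under ·: it is a subgroup.
In fact H = ⟨17⟩.

Yes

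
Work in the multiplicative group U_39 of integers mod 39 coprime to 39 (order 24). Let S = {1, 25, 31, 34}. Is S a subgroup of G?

Yes

|S| = 4 divides |G| = 24, consistent with Lagrange.
S contains the identity, every element's inverse is in S, and S is closed under ·: it is a subgroup.
In fact S = ⟨34⟩.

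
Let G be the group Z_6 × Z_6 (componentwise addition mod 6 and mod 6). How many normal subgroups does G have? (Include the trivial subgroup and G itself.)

30

G is abelian, so every subgroup is normal.
G has 30 subgroups in total, hence 30 normal subgroups.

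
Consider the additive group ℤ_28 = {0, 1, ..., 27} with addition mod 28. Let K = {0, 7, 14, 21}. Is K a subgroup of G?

|K| = 4 divides |G| = 28, consistent with Lagrange.
K contains the identity, every element's inverse is in K, and K is closed under +: it is a subgroup.
In fact K = ⟨21⟩.

Yes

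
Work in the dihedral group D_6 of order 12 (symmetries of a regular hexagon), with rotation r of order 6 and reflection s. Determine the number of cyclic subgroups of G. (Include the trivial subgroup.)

10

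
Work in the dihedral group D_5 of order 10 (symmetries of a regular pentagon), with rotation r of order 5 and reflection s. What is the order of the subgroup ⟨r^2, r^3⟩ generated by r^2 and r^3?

5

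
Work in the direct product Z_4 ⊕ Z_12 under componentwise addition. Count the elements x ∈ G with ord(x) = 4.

12

An element (a,b) has order lcm(ord(a), ord(b)); count pairs with lcm equal to 4.
Enumerating gives 12 such elements.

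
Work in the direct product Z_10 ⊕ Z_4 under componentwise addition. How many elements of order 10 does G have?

12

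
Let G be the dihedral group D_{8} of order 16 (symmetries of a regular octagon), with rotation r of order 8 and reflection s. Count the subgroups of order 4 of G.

5

|G| = 16 and 4 | 16, so subgroups of order 4 are possible by Lagrange.
The subgroups of order 4 are: {e, r^2, r^4, r^6}; {e, r^4, r^2s, r^6s}; {e, r^4, r^3s, r^7s}; {e, r^4, s, r^4s}; … (5 in all).
So G has 5 subgroups of order 4.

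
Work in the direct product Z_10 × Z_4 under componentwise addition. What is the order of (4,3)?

20

The order of (4,3) in Z_10 × Z_4 is lcm(ord(4) in Z_10, ord(3) in Z_4).
ord(4) = 5 and ord(3) = 4, so |⟨(4,3)⟩| = lcm(5, 4) = 20.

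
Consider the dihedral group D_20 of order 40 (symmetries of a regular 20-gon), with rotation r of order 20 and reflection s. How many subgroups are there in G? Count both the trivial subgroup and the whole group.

|G| = 40, so by Lagrange every subgroup order divides 40. Divisors: 1, 2, 4, 5, 8, 10, 20, 40.
Subgroups by order — order 1: 1; order 2: 21; order 4: 11; order 5: 1; order 8: 5; order 10: 5; order 20: 3; order 40: 1.
Total: 1 + 21 + 11 + 1 + 5 + 5 + 3 + 1 = 48.

48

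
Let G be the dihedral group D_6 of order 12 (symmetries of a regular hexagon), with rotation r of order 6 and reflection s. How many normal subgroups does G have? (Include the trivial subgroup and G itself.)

7

G has 16 subgroups. Checking conjugation-invariance by order — order 1: 1/1 normal; order 2: 1/7 normal; order 3: 1/1 normal; order 4: 0/3 normal; order 6: 3/3 normal; order 12: 1/1 normal.
Total normal subgroups: 7.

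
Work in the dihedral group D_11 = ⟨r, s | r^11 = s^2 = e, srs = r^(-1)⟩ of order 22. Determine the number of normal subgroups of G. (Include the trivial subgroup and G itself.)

G has 14 subgroups. Checking conjugation-invariance by order — order 1: 1/1 normal; order 2: 0/11 normal; order 11: 1/1 normal; order 22: 1/1 normal.
Total normal subgroups: 3.

3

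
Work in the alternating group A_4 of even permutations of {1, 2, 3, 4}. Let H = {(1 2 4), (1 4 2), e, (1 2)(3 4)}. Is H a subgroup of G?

Closure fails: (1 2 4) ∘ (1 2)(3 4) = (1 4 3) ∉ H. So H is not a subgroup.

No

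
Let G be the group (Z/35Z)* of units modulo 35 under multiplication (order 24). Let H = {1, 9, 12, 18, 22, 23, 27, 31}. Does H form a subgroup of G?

No

18 ∈ H but its inverse 2 ∉ H, so H is not a subgroup.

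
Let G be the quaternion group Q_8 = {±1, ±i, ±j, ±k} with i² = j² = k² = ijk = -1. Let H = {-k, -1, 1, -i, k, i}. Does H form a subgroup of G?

|H| = 6 does not divide |G| = 8, so by Lagrange H is not a subgroup.

No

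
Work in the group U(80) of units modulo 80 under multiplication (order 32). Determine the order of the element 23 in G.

Compute successive powers of 23 mod 80: 23, 49, 7, 1; 23^4 ≡ 1 (mod 80).
So |⟨23⟩| = 4.

4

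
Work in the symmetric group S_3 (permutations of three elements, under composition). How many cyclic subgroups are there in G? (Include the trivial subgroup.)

Group the elements of G by the cyclic subgroup they generate; each cyclic subgroup of order d accounts for φ(d) elements.
Cyclic subgroups by order — order 1: 1; order 2: 3; order 3: 1.
Total: 5.

5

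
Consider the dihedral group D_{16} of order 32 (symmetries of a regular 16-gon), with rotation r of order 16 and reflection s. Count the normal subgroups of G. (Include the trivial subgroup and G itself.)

8

G has 36 subgroups. Checking conjugation-invariance by order — order 1: 1/1 normal; order 2: 1/17 normal; order 4: 1/9 normal; order 8: 1/5 normal; order 16: 3/3 normal; order 32: 1/1 normal.
Total normal subgroups: 8.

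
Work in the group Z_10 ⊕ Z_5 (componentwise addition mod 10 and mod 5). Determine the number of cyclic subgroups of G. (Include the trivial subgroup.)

14

Group the elements of G by the cyclic subgroup they generate; each cyclic subgroup of order d accounts for φ(d) elements.
Cyclic subgroups by order — order 1: 1; order 2: 1; order 5: 6; order 10: 6.
Total: 14.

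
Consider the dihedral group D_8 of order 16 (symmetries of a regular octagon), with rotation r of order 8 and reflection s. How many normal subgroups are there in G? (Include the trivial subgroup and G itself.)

G has 19 subgroups. Checking conjugation-invariance by order — order 1: 1/1 normal; order 2: 1/9 normal; order 4: 1/5 normal; order 8: 3/3 normal; order 16: 1/1 normal.
Total normal subgroups: 7.

7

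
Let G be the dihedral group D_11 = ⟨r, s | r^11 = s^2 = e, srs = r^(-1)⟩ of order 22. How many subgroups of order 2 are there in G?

|G| = 22 and 2 | 22, so subgroups of order 2 are possible by Lagrange.
The subgroups of order 2 are: {e, r^10s}; {e, r^2s}; {e, r^3s}; {e, r^4s}; … (11 in all).
So G has 11 subgroups of order 2.

11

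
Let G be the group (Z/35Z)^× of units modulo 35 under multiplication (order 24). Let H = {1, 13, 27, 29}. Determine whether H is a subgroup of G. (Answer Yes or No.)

Yes

|H| = 4 divides |G| = 24, consistent with Lagrange.
H contains the identity, every element's inverse is in H, and H is closed under ·: it is a subgroup.
In fact H = ⟨27⟩.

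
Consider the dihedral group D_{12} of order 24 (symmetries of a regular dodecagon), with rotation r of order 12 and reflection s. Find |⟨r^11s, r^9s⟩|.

12

|⟨r^11s⟩| = 2 and |⟨r^9s⟩| = 2, so |H| is a multiple of lcm(2, 2) = 2 and divides |G| = 24.
Closing under the operation: H = {e, r^2, r^4, r^6, r^8, r^10, rs, r^3s, r^5s, r^7s, r^9s, r^11s}, so |H| = 12.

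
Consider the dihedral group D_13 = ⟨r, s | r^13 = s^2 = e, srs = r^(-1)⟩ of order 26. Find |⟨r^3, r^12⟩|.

|⟨r^3⟩| = 13 and |⟨r^12⟩| = 13, so |H| is a multiple of lcm(13, 13) = 13 and divides |G| = 26.
Closing under the operation: H = {e, r, r^2, r^3, r^4, r^5, r^6, r^7, r^8, r^9, r^10, r^11, r^12}, so |H| = 13.

13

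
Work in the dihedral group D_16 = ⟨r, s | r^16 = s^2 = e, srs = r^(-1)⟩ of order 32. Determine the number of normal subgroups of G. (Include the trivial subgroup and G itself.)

G has 36 subgroups. Checking conjugation-invariance by order — order 1: 1/1 normal; order 2: 1/17 normal; order 4: 1/9 normal; order 8: 1/5 normal; order 16: 3/3 normal; order 32: 1/1 normal.
Total normal subgroups: 8.

8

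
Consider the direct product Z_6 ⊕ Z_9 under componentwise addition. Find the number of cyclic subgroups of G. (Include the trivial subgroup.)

16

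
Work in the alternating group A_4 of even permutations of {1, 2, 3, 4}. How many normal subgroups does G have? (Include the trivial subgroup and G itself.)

3

G has 10 subgroups. Checking conjugation-invariance by order — order 1: 1/1 normal; order 2: 0/3 normal; order 3: 0/4 normal; order 4: 1/1 normal; order 12: 1/1 normal.
Total normal subgroups: 3.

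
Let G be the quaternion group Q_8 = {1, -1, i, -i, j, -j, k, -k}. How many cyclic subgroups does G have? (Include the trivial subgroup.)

5

Group the elements of G by the cyclic subgroup they generate; each cyclic subgroup of order d accounts for φ(d) elements.
Cyclic subgroups by order — order 1: 1; order 2: 1; order 4: 3.
Total: 5.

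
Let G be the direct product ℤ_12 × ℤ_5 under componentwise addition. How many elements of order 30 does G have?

8

An element (a,b) has order lcm(ord(a), ord(b)); count pairs with lcm equal to 30.
Enumerating gives 8 such elements.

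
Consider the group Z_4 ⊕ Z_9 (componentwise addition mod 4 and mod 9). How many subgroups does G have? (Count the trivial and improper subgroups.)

9

|G| = 36, so by Lagrange every subgroup order divides 36. Divisors: 1, 2, 3, 4, 6, 9, 12, 18, 36.
Subgroups by order — order 1: 1; order 2: 1; order 3: 1; order 4: 1; order 6: 1; order 9: 1; order 12: 1; order 18: 1; order 36: 1.
Total: 1 + 1 + 1 + 1 + 1 + 1 + 1 + 1 + 1 = 9.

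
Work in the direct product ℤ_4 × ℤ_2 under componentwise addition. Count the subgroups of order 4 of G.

|G| = 8 and 4 | 8, so subgroups of order 4 are possible by Lagrange.
The subgroups of order 4 are: {(0,0), (0,1), (2,0), (2,1)}; {(0,0), (1,0), (2,0), (3,0)}; {(0,0), (1,1), (2,0), (3,1)}.
So G has 3 subgroups of order 4.

3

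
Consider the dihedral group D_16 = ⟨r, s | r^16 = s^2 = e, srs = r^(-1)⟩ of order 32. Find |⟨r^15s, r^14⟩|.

|⟨r^15s⟩| = 2 and |⟨r^14⟩| = 8, so |H| is a multiple of lcm(2, 8) = 8 and divides |G| = 32.
Closing under the operation: H = {e, r^2, r^4, r^6, r^8, r^10, r^12, r^14, rs, r^3s, r^5s, r^7s, r^9s, r^11s, r^13s, r^15s}, so |H| = 16.

16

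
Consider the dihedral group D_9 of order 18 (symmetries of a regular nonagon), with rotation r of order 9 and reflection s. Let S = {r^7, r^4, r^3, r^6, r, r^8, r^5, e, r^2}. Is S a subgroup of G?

Yes

|S| = 9 divides |G| = 18, consistent with Lagrange.
S contains the identity, every element's inverse is in S, and S is closed under ·: it is a subgroup.
In fact S = ⟨r^4⟩.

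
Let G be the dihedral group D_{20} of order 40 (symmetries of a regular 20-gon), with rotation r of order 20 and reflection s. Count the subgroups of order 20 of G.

3

|G| = 40 and 20 | 40, so subgroups of order 20 are possible by Lagrange.
The subgroups of order 20 are: {e, r, r^2, r^3, r^4, r^5, r^6, r^7, r^8, r^9, r^10, r^11, r^12, r^13, r^14, r^15, r^16, r^17, r^18, r^19}; {e, r^2, r^4, r^6, r^8, r^10, r^12, r^14, r^16, r^18, s, r^2s, r^4s, r^6s, r^8s, r^10s, r^12s, r^14s, r^16s, r^18s}; {e, r^2, r^4, r^6, r^8, r^10, r^12, r^14, r^16, r^18, rs, r^3s, r^5s, r^7s, r^9s, r^11s, r^13s, r^15s, r^17s, r^19s}.
So G has 3 subgroups of order 20.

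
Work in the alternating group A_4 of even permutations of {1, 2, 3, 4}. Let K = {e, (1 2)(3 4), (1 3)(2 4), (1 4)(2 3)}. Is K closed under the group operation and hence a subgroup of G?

Yes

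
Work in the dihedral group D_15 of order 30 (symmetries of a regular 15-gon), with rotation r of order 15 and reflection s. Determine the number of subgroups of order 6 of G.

|G| = 30 and 6 | 30, so subgroups of order 6 are possible by Lagrange.
The subgroups of order 6 are: {e, r^5, r^10, s, r^5s, r^10s}; {e, r^5, r^10, rs, r^6s, r^11s}; {e, r^5, r^10, r^2s, r^7s, r^12s}; {e, r^5, r^10, r^3s, r^8s, r^13s}; … (5 in all).
So G has 5 subgroups of order 6.

5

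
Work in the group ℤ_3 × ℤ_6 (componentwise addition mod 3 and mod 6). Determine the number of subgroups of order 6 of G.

4

|G| = 18 and 6 | 18, so subgroups of order 6 are possible by Lagrange.
The subgroups of order 6 are: {(0,0), (0,1), (0,2), (0,3), (0,4), (0,5)}; {(0,0), (0,3), (1,0), (1,3), (2,0), (2,3)}; {(0,0), (0,3), (1,1), (1,4), (2,2), (2,5)}; {(0,0), (0,3), (1,2), (1,5), (2,1), (2,4)}.
So G has 4 subgroups of order 6.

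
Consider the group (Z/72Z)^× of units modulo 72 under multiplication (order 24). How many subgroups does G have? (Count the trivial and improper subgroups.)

|G| = 24, so by Lagrange every subgroup order divides 24. Divisors: 1, 2, 3, 4, 6, 8, 12, 24.
Subgroups by order — order 1: 1; order 2: 7; order 3: 1; order 4: 7; order 6: 7; order 8: 1; order 12: 7; order 24: 1.
Total: 1 + 7 + 1 + 7 + 7 + 1 + 7 + 1 = 32.

32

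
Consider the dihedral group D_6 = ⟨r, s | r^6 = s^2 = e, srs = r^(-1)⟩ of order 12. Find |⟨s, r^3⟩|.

4

|⟨s⟩| = 2 and |⟨r^3⟩| = 2, so |H| is a multiple of lcm(2, 2) = 2 and divides |G| = 12.
Closing under the operation: H = {e, r^3, s, r^3s}, so |H| = 4.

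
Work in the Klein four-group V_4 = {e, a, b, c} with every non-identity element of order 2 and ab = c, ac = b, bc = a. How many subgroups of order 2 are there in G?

3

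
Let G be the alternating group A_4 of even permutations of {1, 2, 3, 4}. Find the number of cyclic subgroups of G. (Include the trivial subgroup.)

8

Each element a generates a cyclic subgroup ⟨a⟩; distinct elements may generate the same one (a cyclic group of order d has φ(d) generators).
Cyclic subgroups by order — order 1: 1; order 2: 3; order 3: 4.
Total: 8.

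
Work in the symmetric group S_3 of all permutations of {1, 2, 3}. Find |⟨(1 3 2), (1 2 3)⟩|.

3

|⟨(1 3 2)⟩| = 3 and |⟨(1 2 3)⟩| = 3, so |H| is a multiple of lcm(3, 3) = 3 and divides |G| = 6.
Closing under the operation: H = {e, (1 2 3), (1 3 2)}, so |H| = 3.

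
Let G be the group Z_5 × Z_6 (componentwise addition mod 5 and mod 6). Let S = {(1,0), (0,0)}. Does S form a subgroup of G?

(1,0) ∈ S but its inverse (4,0) ∉ S, so S is not a subgroup.

No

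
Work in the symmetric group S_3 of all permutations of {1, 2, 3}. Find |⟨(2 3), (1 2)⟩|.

6

|⟨(2 3)⟩| = 2 and |⟨(1 2)⟩| = 2, so |H| is a multiple of lcm(2, 2) = 2 and divides |G| = 6.
Closing {(2 3), (1 2)} under the group operation gives all of G, so |H| = 6.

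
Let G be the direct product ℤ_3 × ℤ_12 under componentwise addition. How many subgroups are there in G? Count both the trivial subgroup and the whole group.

18

|G| = 36, so by Lagrange every subgroup order divides 36. Divisors: 1, 2, 3, 4, 6, 9, 12, 18, 36.
Subgroups by order — order 1: 1; order 2: 1; order 3: 4; order 4: 1; order 6: 4; order 9: 1; order 12: 4; order 18: 1; order 36: 1.
Total: 1 + 1 + 4 + 1 + 4 + 1 + 4 + 1 + 1 = 18.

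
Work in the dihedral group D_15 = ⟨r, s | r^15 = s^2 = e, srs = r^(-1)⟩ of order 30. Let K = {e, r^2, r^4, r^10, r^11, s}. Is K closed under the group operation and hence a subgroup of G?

r^10 ∈ K but its inverse r^5 ∉ K, so K is not a subgroup.

No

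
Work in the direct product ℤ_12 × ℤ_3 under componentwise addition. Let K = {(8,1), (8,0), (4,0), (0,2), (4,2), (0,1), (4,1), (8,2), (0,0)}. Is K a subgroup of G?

Yes

|K| = 9 divides |G| = 36, consistent with Lagrange.
K contains the identity, every element's inverse is in K, and K is closed under +: it is a subgroup.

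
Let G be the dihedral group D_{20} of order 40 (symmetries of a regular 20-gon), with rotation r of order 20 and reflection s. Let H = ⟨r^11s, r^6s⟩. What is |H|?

8

|⟨r^11s⟩| = 2 and |⟨r^6s⟩| = 2, so |H| is a multiple of lcm(2, 2) = 2 and divides |G| = 40.
Closing under the operation: H = {e, r^5, r^10, r^15, rs, r^6s, r^11s, r^16s}, so |H| = 8.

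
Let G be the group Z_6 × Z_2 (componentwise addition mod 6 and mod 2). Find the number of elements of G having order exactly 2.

3

An element (a,b) has order lcm(ord(a), ord(b)); count pairs with lcm equal to 2.
Enumerating gives 3 such elements.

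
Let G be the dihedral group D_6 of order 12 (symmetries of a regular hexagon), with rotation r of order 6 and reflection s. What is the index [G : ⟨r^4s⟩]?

6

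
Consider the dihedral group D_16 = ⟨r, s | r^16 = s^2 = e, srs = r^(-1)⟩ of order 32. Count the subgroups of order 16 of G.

|G| = 32 and 16 | 32, so subgroups of order 16 are possible by Lagrange.
The subgroups of order 16 are: {e, r, r^2, r^3, r^4, r^5, r^6, r^7, r^8, r^9, r^10, r^11, r^12, r^13, r^14, r^15}; {e, r^2, r^4, r^6, r^8, r^10, r^12, r^14, s, r^2s, r^4s, r^6s, r^8s, r^10s, r^12s, r^14s}; {e, r^2, r^4, r^6, r^8, r^10, r^12, r^14, rs, r^3s, r^5s, r^7s, r^9s, r^11s, r^13s, r^15s}.
So G has 3 subgroups of order 16.

3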